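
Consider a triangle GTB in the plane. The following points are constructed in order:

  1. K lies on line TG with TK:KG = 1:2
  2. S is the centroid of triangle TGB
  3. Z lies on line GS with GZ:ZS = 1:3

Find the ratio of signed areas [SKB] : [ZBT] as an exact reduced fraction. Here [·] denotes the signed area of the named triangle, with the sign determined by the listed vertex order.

[SKB]:[ZBT] = -2/15

Work in coordinates with G = (0, 0), T = (1, 0), B = (0, 1).
1. K lies on line TG with TK:KG = 1:2 ⇒ K = (2/3, 0)
2. S is the centroid of triangle TGB ⇒ S = (1/3, 1/3)
3. Z lies on line GS with GZ:ZS = 1:3 ⇒ Z = (1/12, 1/12)
2·[SKB] = 1/9, 2·[ZBT] = -5/6
[SKB]:[ZBT] = 1/9:-5/6 = -2/15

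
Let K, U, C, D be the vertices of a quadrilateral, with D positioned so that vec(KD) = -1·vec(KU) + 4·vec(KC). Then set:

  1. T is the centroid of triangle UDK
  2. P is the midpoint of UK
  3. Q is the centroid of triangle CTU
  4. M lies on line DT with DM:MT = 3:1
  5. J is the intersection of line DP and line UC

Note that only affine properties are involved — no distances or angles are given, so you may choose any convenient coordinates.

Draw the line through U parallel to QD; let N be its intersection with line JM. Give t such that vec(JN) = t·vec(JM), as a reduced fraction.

Choose coordinates K = (0, 0), U = (1, 0), C = (0, 1), D = (-1, 4).
1. T is the centroid of triangle UDK ⇒ T = (0, 4/3)
2. P is the midpoint of UK ⇒ P = (1/2, 0)
3. Q is the centroid of triangle CTU ⇒ Q = (1/3, 7/9)
4. M lies on line DT with DM:MT = 3:1 ⇒ M = (-1/4, 2)
5. J is the intersection of line DP and line UC ⇒ J = (1/5, 4/5)
through U parallel to QD: direction (-4/3, 29/9); meets JM at N = (-13/3, 116/9)
N = J + t·(M−J) with t = 272/27

t = 272/27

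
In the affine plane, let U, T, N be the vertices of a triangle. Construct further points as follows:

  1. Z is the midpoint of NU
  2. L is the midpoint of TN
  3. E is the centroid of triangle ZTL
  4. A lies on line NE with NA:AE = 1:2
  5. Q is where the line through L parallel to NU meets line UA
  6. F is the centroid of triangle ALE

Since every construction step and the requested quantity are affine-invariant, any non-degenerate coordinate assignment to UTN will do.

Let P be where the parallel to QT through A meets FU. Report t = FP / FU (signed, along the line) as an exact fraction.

Work in coordinates with U = (0, 0), T = (1, 0), N = (0, 1).
1. Z is the midpoint of NU ⇒ Z = (0, 1/2)
2. L is the midpoint of TN ⇒ L = (1/2, 1/2)
3. E is the centroid of triangle ZTL ⇒ E = (1/2, 1/3)
4. A lies on line NE with NA:AE = 1:2 ⇒ A = (1/6, 7/9)
5. Q is where the line through L parallel to NU meets line UA ⇒ Q = (1/2, 7/3)
6. F is the centroid of triangle ALE ⇒ F = (7/18, 29/54)
through A parallel to QT: direction (1/2, -7/3); meets FU at P = (98/381, 406/1143)
P = F + t·(U−F) with t = 43/127

t = 43/127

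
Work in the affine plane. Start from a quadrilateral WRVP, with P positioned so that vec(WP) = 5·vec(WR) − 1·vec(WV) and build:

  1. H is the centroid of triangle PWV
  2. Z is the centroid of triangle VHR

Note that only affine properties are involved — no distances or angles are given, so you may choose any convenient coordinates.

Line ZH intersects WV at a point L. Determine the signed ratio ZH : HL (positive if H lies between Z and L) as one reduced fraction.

ZH:HL = -7/15

Choose coordinates W = (0, 0), R = (1, 0), V = (0, 1), P = (5, -1).
1. H is the centroid of triangle PWV ⇒ H = (5/3, 0)
2. Z is the centroid of triangle VHR ⇒ Z = (8/9, 1/3)
line ZH meets WV at L = (0, 5/7)
H = Z + t·(L−Z) with t = -7/8, so ZH:HL = -7/8:15/8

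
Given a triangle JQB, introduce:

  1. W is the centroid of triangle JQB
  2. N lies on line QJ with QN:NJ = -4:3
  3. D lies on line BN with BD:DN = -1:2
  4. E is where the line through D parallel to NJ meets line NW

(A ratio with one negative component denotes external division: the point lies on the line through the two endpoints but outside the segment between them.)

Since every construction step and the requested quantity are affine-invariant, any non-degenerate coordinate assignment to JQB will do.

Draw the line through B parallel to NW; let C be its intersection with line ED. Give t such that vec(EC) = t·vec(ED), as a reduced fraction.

Set J = (0, 0), Q = (1, 0), B = (0, 1); any affine frame gives the same invariant.
1. W is the centroid of triangle JQB ⇒ W = (1/3, 1/3)
2. N lies on line QJ with QN:NJ = -4:3 ⇒ N = (-3, 0)
3. D lies on line BN with BD:DN = -1:2 ⇒ D = (3, 2)
4. E is where the line through D parallel to NJ meets line NW ⇒ E = (17, 2)
through B parallel to NW: direction (10/3, 1/3); meets ED at C = (10, 2)
C = E + t·(D−E) with t = 1/2

t = 1/2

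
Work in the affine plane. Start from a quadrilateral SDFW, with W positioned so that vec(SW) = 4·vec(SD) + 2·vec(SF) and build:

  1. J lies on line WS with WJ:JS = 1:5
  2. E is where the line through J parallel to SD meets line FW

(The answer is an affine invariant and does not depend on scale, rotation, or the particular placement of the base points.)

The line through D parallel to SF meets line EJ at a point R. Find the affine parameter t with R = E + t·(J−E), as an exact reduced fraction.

t = -5/2

Work in coordinates with S = (0, 0), D = (1, 0), F = (0, 1), W = (4, 2).
1. J lies on line WS with WJ:JS = 1:5 ⇒ J = (10/3, 5/3)
2. E is where the line through J parallel to SD meets line FW ⇒ E = (8/3, 5/3)
through D parallel to SF: direction (0, 1); meets EJ at R = (1, 5/3)
R = E + t·(J−E) with t = -5/2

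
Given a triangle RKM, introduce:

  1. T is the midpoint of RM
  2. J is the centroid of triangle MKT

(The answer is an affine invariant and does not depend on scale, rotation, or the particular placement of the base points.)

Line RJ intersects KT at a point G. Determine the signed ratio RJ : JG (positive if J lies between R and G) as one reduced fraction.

RJ:JG = -4

Work in coordinates with R = (0, 0), K = (1, 0), M = (0, 1).
1. T is the midpoint of RM ⇒ T = (0, 1/2)
2. J is the centroid of triangle MKT ⇒ J = (1/3, 1/2)
line RJ meets KT at G = (1/4, 3/8)
J = R + t·(G−R) with t = 4/3, so RJ:JG = 4/3:-1/3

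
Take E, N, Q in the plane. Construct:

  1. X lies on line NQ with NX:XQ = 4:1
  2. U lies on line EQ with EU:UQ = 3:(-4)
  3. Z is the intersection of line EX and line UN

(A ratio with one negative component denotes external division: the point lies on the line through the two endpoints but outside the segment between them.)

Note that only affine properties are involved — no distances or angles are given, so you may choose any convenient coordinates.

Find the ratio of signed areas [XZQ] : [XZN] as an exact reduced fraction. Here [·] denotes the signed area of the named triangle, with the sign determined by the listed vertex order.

Set E = (0, 0), N = (1, 0), Q = (0, 1); any affine frame gives the same invariant.
1. X lies on line NQ with NX:XQ = 4:1 ⇒ X = (1/5, 4/5)
2. U lies on line EQ with EU:UQ = 3:(-4) ⇒ U = (0, -3)
3. Z is the intersection of line EX and line UN ⇒ Z = (-3, -12)
2·[XZQ] = -16/5, 2·[XZN] = 64/5
[XZQ]:[XZN] = -16/5:64/5 = -1/4

[XZQ]:[XZN] = -1/4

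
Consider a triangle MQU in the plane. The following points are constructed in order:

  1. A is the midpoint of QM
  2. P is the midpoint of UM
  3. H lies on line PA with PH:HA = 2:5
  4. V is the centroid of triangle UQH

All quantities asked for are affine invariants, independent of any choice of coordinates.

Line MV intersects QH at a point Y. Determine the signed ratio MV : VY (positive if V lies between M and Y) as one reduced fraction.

MV:VY = -22/7

Work in coordinates with M = (0, 0), Q = (1, 0), U = (0, 1).
1. A is the midpoint of QM ⇒ A = (1/2, 0)
2. P is the midpoint of UM ⇒ P = (0, 1/2)
3. H lies on line PA with PH:HA = 2:5 ⇒ H = (1/7, 5/14)
4. V is the centroid of triangle UQH ⇒ V = (8/21, 19/42)
line MV meets QH at Y = (20/77, 95/308)
V = M + t·(Y−M) with t = 22/15, so MV:VY = 22/15:-7/15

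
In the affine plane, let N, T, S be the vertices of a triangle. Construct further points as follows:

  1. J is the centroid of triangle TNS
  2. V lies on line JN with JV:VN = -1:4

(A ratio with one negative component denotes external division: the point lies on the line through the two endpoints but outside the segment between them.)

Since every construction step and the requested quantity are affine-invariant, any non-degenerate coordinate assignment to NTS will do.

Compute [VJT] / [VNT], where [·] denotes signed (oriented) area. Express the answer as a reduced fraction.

[VJT]:[VNT] = 1/4

Choose coordinates N = (0, 0), T = (1, 0), S = (0, 1).
1. J is the centroid of triangle TNS ⇒ J = (1/3, 1/3)
2. V lies on line JN with JV:VN = -1:4 ⇒ V = (4/9, 4/9)
2·[VJT] = 1/9, 2·[VNT] = 4/9
[VJT]:[VNT] = 1/9:4/9 = 1/4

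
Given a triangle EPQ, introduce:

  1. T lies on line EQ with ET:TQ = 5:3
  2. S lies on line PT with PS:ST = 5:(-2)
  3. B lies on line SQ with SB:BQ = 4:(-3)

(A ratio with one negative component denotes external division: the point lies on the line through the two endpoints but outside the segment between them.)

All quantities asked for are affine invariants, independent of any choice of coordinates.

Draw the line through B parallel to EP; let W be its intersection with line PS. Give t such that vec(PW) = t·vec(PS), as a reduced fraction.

Set E = (0, 0), P = (1, 0), Q = (0, 1); any affine frame gives the same invariant.
1. T lies on line EQ with ET:TQ = 5:3 ⇒ T = (0, 5/8)
2. S lies on line PT with PS:ST = 5:(-2) ⇒ S = (-2/3, 25/24)
3. B lies on line SQ with SB:BQ = 4:(-3) ⇒ B = (2, 7/8)
through B parallel to EP: direction (1, 0); meets PS at W = (-2/5, 7/8)
W = P + t·(S−P) with t = 21/25

t = 21/25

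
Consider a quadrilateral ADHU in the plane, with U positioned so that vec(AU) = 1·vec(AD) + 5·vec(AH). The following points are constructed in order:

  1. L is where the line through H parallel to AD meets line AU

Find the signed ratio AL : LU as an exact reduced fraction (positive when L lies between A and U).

AL:LU = 1/4

Assign A = (0, 0), D = (1, 0), H = (0, 1), U = (1, 5) — the answer is frame-independent, so this choice is without loss of generality.
1. L is where the line through H parallel to AD meets line AU ⇒ L = (1/5, 1)
L = A + t·(U−A) with t = 1/5, so AL:LU = t:(1−t) = 1/5:4/5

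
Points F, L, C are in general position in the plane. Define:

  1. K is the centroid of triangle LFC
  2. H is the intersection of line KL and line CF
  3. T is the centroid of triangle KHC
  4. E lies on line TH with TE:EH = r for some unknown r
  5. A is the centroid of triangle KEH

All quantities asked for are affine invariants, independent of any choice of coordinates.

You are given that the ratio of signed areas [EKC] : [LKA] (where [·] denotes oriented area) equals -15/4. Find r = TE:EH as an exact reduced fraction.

Set F = (0, 0), L = (1, 0), C = (0, 1); any affine frame gives the same invariant.
1. K is the centroid of triangle LFC ⇒ K = (1/3, 1/3)
2. H is the intersection of line KL and line CF ⇒ H = (0, 1/2)
3. T is the centroid of triangle KHC ⇒ T = (1/9, 11/18)
4. With TE:EH = r, write λ = r/(r+1) so E = T + λ·(H−T); E is affine-linear in λ
5. A is the centroid of triangle KEH ⇒ A is an affine combination of earlier points and hence also affine-linear in λ
Every point depending on E is an affine combination of E and λ-independent points, so each such coordinate is linear in λ; the λ² term in each signed area is a multiple of (H−T)×(H−T) = 0, so 2·[EKC] and 2·[LKA] are each linear in λ. Evaluating at λ=0 and λ=1:
  2·[EKC] = 1/9·λ + 1/18,   2·[LKA] = 1/27·λ − 1/27
So [EKC]:[LKA] = (1/9·λ + 1/18) / (1/27·λ − 1/27). Setting this equal to -15/4:
  1/9·λ + 1/18 = -15/4·(1/27·λ − 1/27)  ⇒  λ = 1/3
Then r = λ/(1−λ) = (1/3)/(2/3) = 1/2. Check: with r = 1/2, E = (2/27, 31/54) and [EKC]:[LKA] = -15/4 as required.

r = 1/2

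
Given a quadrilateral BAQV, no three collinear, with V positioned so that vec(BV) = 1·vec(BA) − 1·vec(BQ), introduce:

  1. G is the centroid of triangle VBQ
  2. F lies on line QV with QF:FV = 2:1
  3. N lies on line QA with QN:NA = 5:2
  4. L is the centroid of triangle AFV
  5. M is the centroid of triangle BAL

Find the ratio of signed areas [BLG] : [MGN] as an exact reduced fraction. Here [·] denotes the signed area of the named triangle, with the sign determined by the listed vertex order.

[BLG]:[MGN] = -21/20

Choose coordinates B = (0, 0), A = (1, 0), Q = (0, 1), V = (1, -1).
1. G is the centroid of triangle VBQ ⇒ G = (1/3, 0)
2. F lies on line QV with QF:FV = 2:1 ⇒ F = (2/3, -1/3)
3. N lies on line QA with QN:NA = 5:2 ⇒ N = (5/7, 2/7)
4. L is the centroid of triangle AFV ⇒ L = (8/9, -4/9)
5. M is the centroid of triangle BAL ⇒ M = (17/27, -4/27)
2·[BLG] = 4/27, 2·[MGN] = -80/567
[BLG]:[MGN] = 4/27:-80/567 = -21/20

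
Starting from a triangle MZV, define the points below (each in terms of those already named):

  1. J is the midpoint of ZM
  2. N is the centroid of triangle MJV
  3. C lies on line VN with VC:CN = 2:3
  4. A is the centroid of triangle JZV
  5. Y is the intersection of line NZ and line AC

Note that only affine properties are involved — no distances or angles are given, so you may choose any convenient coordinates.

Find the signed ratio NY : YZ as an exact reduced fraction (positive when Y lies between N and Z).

Choose coordinates M = (0, 0), Z = (1, 0), V = (0, 1).
1. J is the midpoint of ZM ⇒ J = (1/2, 0)
2. N is the centroid of triangle MJV ⇒ N = (1/6, 1/3)
3. C lies on line VN with VC:CN = 2:3 ⇒ C = (1/15, 11/15)
4. A is the centroid of triangle JZV ⇒ A = (1/2, 1/3)
5. Y is the intersection of line NZ and line AC ⇒ Y = (77/102, 5/51)
Y = N + t·(Z−N) with t = 12/17, so NY:YZ = t:(1−t) = 12/17:5/17

NY:YZ = 12/5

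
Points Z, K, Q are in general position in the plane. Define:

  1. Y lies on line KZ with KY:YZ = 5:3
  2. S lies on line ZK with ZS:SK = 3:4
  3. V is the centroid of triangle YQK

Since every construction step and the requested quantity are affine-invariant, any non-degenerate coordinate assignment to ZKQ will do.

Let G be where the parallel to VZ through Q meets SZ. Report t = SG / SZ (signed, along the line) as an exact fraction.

t = 101/24

Set Z = (0, 0), K = (1, 0), Q = (0, 1); any affine frame gives the same invariant.
1. Y lies on line KZ with KY:YZ = 5:3 ⇒ Y = (3/8, 0)
2. S lies on line ZK with ZS:SK = 3:4 ⇒ S = (3/7, 0)
3. V is the centroid of triangle YQK ⇒ V = (11/24, 1/3)
through Q parallel to VZ: direction (-11/24, -1/3); meets SZ at G = (-11/8, 0)
G = S + t·(Z−S) with t = 101/24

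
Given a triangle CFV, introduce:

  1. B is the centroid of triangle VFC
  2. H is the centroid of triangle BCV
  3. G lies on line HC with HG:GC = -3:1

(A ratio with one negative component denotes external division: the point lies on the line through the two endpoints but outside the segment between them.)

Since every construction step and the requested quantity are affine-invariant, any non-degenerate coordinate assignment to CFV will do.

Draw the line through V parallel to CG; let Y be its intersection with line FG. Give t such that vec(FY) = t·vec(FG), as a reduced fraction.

t = 5/4

Set C = (0, 0), F = (1, 0), V = (0, 1); any affine frame gives the same invariant.
1. B is the centroid of triangle VFC ⇒ B = (1/3, 1/3)
2. H is the centroid of triangle BCV ⇒ H = (1/9, 4/9)
3. G lies on line HC with HG:GC = -3:1 ⇒ G = (-1/18, -2/9)
through V parallel to CG: direction (-1/18, -2/9); meets FG at Y = (-23/72, -5/18)
Y = F + t·(G−F) with t = 5/4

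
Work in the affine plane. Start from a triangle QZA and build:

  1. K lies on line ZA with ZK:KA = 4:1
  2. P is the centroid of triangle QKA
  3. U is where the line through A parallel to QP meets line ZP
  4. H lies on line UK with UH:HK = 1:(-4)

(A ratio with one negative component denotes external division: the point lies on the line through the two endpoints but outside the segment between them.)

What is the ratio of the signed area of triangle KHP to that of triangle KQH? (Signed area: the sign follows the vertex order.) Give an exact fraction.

[KHP]:[KQH] = -2/11

Set Q = (0, 0), Z = (1, 0), A = (0, 1); any affine frame gives the same invariant.
1. K lies on line ZA with ZK:KA = 4:1 ⇒ K = (1/5, 4/5)
2. P is the centroid of triangle QKA ⇒ P = (1/15, 3/5)
3. U is where the line through A parallel to QP meets line ZP ⇒ U = (-1/27, 2/3)
4. H lies on line UK with UH:HK = 1:(-4) ⇒ H = (-47/405, 28/45)
2·[KHP] = 16/405, 2·[KQH] = -88/405
[KHP]:[KQH] = 16/405:-88/405 = -2/11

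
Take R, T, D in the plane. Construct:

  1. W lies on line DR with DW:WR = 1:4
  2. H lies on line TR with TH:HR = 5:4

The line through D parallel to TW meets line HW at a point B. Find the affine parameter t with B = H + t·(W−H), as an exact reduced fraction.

t = 29/20

Choose coordinates R = (0, 0), T = (1, 0), D = (0, 1).
1. W lies on line DR with DW:WR = 1:4 ⇒ W = (0, 4/5)
2. H lies on line TR with TH:HR = 5:4 ⇒ H = (4/9, 0)
through D parallel to TW: direction (-1, 4/5); meets HW at B = (-1/5, 29/25)
B = H + t·(W−H) with t = 29/20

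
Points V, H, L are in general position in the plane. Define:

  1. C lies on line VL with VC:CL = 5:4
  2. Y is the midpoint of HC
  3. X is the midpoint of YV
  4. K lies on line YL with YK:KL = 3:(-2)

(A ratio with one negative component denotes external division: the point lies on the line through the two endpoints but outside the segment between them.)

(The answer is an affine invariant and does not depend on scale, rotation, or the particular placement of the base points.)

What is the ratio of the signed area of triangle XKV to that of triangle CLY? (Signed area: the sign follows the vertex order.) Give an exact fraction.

[XKV]:[CLY] = -27/8

Assign V = (0, 0), H = (1, 0), L = (0, 1) — the answer is frame-independent, so this choice is without loss of generality.
1. C lies on line VL with VC:CL = 5:4 ⇒ C = (0, 5/9)
2. Y is the midpoint of HC ⇒ Y = (1/2, 5/18)
3. X is the midpoint of YV ⇒ X = (1/4, 5/36)
4. K lies on line YL with YK:KL = 3:(-2) ⇒ K = (-1, 22/9)
2·[XKV] = 3/4, 2·[CLY] = -2/9
[XKV]:[CLY] = 3/4:-2/9 = -27/8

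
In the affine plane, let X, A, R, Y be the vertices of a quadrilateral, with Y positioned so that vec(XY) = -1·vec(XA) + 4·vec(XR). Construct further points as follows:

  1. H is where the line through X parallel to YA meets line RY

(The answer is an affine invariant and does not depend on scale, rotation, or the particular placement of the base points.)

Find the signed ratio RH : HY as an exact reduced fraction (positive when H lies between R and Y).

RH:HY = -1/2

Choose coordinates X = (0, 0), A = (1, 0), R = (0, 1), Y = (-1, 4).
1. H is where the line through X parallel to YA meets line RY ⇒ H = (1, -2)
H = R + t·(Y−R) with t = -1, so RH:HY = t:(1−t) = -1:2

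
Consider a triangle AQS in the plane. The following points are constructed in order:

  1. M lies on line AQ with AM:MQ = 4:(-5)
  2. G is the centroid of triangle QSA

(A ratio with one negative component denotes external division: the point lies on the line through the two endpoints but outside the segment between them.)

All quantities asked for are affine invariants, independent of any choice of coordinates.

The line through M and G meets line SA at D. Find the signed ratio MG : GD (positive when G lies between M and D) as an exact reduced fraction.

Work in coordinates with A = (0, 0), Q = (1, 0), S = (0, 1).
1. M lies on line AQ with AM:MQ = 4:(-5) ⇒ M = (-4, 0)
2. G is the centroid of triangle QSA ⇒ G = (1/3, 1/3)
line MG meets SA at D = (0, 4/13)
G = M + t·(D−M) with t = 13/12, so MG:GD = 13/12:-1/12

MG:GD = -13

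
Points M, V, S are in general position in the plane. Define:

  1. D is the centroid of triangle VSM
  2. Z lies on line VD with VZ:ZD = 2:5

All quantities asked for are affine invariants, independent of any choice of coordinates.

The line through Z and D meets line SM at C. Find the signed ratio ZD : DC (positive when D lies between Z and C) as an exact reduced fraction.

ZD:DC = 10/7

Set M = (0, 0), V = (1, 0), S = (0, 1); any affine frame gives the same invariant.
1. D is the centroid of triangle VSM ⇒ D = (1/3, 1/3)
2. Z lies on line VD with VZ:ZD = 2:5 ⇒ Z = (17/21, 2/21)
line ZD meets SM at C = (0, 1/2)
D = Z + t·(C−Z) with t = 10/17, so ZD:DC = 10/17:7/17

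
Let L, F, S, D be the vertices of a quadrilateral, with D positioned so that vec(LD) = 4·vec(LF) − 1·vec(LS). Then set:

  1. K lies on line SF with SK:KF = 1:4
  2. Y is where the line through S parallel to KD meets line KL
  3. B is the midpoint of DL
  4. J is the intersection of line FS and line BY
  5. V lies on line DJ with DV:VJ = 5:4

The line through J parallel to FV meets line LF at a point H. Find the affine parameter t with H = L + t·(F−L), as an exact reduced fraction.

t = -259/85

Choose coordinates L = (0, 0), F = (1, 0), S = (0, 1), D = (4, -1).
1. K lies on line SF with SK:KF = 1:4 ⇒ K = (1/5, 4/5)
2. Y is where the line through S parallel to KD meets line KL ⇒ Y = (19/85, 76/85)
3. B is the midpoint of DL ⇒ B = (2, -1/2)
4. J is the intersection of line FS and line BY ⇒ J = (-21/65, 86/65)
5. V lies on line DJ with DV:VJ = 5:4 ⇒ V = (187/117, 34/117)
through J parallel to FV: direction (70/117, 34/117); meets LF at H = (-259/85, 0)
H = L + t·(F−L) with t = -259/85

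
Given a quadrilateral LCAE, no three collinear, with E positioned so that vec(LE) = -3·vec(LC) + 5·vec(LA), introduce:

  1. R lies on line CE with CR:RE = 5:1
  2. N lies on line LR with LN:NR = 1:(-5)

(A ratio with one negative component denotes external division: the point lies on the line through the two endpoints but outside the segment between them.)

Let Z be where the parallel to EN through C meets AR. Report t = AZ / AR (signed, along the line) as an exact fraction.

t = -59/66

Set L = (0, 0), C = (1, 0), A = (0, 1), E = (-3, 5); any affine frame gives the same invariant.
1. R lies on line CE with CR:RE = 5:1 ⇒ R = (-7/3, 25/6)
2. N lies on line LR with LN:NR = 1:(-5) ⇒ N = (7/12, -25/24)
through C parallel to EN: direction (43/12, -145/24); meets AR at Z = (413/198, -725/396)
Z = A + t·(R−A) with t = -59/66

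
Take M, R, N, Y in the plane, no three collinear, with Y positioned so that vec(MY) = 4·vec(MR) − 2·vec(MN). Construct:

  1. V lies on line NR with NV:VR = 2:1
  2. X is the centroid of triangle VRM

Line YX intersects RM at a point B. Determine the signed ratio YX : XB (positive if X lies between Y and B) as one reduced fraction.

YX:XB = -19

Assign M = (0, 0), R = (1, 0), N = (0, 1), Y = (4, -2) — the answer is frame-independent, so this choice is without loss of generality.
1. V lies on line NR with NV:VR = 2:1 ⇒ V = (2/3, 1/3)
2. X is the centroid of triangle VRM ⇒ X = (5/9, 1/9)
line YX meets RM at B = (14/19, 0)
X = Y + t·(B−Y) with t = 19/18, so YX:XB = 19/18:-1/18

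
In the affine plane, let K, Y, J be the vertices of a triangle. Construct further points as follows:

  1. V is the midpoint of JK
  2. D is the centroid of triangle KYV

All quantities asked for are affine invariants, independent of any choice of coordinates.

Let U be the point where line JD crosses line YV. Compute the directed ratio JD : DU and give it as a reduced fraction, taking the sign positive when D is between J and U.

JD:DU = -4

Assign K = (0, 0), Y = (1, 0), J = (0, 1) — the answer is frame-independent, so this choice is without loss of generality.
1. V is the midpoint of JK ⇒ V = (0, 1/2)
2. D is the centroid of triangle KYV ⇒ D = (1/3, 1/6)
line JD meets YV at U = (1/4, 3/8)
D = J + t·(U−J) with t = 4/3, so JD:DU = 4/3:-1/3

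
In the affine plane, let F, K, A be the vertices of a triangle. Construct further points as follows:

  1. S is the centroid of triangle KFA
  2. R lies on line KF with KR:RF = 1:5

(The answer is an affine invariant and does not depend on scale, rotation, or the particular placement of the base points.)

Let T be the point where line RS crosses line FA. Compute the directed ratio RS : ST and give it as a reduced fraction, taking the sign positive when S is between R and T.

Set F = (0, 0), K = (1, 0), A = (0, 1); any affine frame gives the same invariant.
1. S is the centroid of triangle KFA ⇒ S = (1/3, 1/3)
2. R lies on line KF with KR:RF = 1:5 ⇒ R = (5/6, 0)
line RS meets FA at T = (0, 5/9)
S = R + t·(T−R) with t = 3/5, so RS:ST = 3/5:2/5

RS:ST = 3/2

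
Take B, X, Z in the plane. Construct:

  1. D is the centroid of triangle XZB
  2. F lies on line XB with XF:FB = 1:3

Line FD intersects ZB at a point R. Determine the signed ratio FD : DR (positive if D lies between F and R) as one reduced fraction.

Assign B = (0, 0), X = (1, 0), Z = (0, 1) — the answer is frame-independent, so this choice is without loss of generality.
1. D is the centroid of triangle XZB ⇒ D = (1/3, 1/3)
2. F lies on line XB with XF:FB = 1:3 ⇒ F = (3/4, 0)
line FD meets ZB at R = (0, 3/5)
D = F + t·(R−F) with t = 5/9, so FD:DR = 5/9:4/9

FD:DR = 5/4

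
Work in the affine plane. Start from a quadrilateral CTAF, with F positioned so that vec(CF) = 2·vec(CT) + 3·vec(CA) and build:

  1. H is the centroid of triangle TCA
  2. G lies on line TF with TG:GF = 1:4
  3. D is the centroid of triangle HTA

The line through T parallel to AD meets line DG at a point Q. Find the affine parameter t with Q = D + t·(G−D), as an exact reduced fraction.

t = 5/22

Set C = (0, 0), T = (1, 0), A = (0, 1), F = (2, 3); any affine frame gives the same invariant.
1. H is the centroid of triangle TCA ⇒ H = (1/3, 1/3)
2. G lies on line TF with TG:GF = 1:4 ⇒ G = (6/5, 3/5)
3. D is the centroid of triangle HTA ⇒ D = (4/9, 4/9)
through T parallel to AD: direction (4/9, -5/9); meets DG at Q = (61/99, 95/198)
Q = D + t·(G−D) with t = 5/22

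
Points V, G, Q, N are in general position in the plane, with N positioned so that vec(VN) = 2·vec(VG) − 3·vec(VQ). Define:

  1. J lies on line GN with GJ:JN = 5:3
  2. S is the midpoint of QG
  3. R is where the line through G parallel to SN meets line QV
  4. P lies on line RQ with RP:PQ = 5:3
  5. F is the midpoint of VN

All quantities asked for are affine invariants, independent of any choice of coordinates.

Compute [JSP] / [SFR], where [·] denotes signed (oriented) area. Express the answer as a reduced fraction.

Choose coordinates V = (0, 0), G = (1, 0), Q = (0, 1), N = (2, -3).
1. J lies on line GN with GJ:JN = 5:3 ⇒ J = (13/8, -15/8)
2. S is the midpoint of QG ⇒ S = (1/2, 1/2)
3. R is where the line through G parallel to SN meets line QV ⇒ R = (0, 7/3)
4. P lies on line RQ with RP:PQ = 5:3 ⇒ P = (0, 3/2)
5. F is the midpoint of VN ⇒ F = (1, -3/2)
2·[JSP] = 1/16, 2·[SFR] = -1/12
[JSP]:[SFR] = 1/16:-1/12 = -3/4

[JSP]:[SFR] = -3/4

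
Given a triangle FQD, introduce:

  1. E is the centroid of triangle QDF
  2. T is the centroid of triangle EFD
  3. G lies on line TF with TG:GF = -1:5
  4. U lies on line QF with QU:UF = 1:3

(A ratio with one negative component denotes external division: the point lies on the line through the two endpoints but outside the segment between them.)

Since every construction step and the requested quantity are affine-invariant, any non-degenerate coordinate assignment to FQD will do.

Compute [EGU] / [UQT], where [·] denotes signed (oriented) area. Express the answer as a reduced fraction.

[EGU]:[UQT] = -1/4

Work in coordinates with F = (0, 0), Q = (1, 0), D = (0, 1).
1. E is the centroid of triangle QDF ⇒ E = (1/3, 1/3)
2. T is the centroid of triangle EFD ⇒ T = (1/9, 4/9)
3. G lies on line TF with TG:GF = -1:5 ⇒ G = (5/36, 5/9)
4. U lies on line QF with QU:UF = 1:3 ⇒ U = (3/4, 0)
2·[EGU] = -1/36, 2·[UQT] = 1/9
[EGU]:[UQT] = -1/36:1/9 = -1/4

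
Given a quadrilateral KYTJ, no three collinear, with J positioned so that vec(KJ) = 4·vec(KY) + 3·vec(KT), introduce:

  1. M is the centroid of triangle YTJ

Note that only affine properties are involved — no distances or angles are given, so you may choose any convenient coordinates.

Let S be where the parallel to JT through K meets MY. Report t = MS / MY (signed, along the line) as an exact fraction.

t = 1/2

Set K = (0, 0), Y = (1, 0), T = (0, 1), J = (4, 3); any affine frame gives the same invariant.
1. M is the centroid of triangle YTJ ⇒ M = (5/3, 4/3)
through K parallel to JT: direction (-4, -2); meets MY at S = (4/3, 2/3)
S = M + t·(Y−M) with t = 1/2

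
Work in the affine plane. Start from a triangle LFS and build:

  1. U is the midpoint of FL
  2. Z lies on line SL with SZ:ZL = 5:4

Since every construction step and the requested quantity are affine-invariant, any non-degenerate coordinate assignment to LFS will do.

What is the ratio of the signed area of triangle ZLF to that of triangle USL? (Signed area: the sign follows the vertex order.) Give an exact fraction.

[ZLF]:[USL] = 8/9

Work in coordinates with L = (0, 0), F = (1, 0), S = (0, 1).
1. U is the midpoint of FL ⇒ U = (1/2, 0)
2. Z lies on line SL with SZ:ZL = 5:4 ⇒ Z = (0, 4/9)
2·[ZLF] = 4/9, 2·[USL] = 1/2
[ZLF]:[USL] = 4/9:1/2 = 8/9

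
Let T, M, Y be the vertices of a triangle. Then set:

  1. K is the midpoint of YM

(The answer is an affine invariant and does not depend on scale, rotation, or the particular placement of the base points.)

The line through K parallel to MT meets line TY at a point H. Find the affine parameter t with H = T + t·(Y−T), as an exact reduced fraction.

t = 1/2

Set T = (0, 0), M = (1, 0), Y = (0, 1); any affine frame gives the same invariant.
1. K is the midpoint of YM ⇒ K = (1/2, 1/2)
through K parallel to MT: direction (-1, 0); meets TY at H = (0, 1/2)
H = T + t·(Y−T) with t = 1/2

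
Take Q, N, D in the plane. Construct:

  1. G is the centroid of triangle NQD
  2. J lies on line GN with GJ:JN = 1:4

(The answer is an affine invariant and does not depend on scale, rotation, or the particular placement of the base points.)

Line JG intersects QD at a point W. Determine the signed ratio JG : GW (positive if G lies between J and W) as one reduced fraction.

Work in coordinates with Q = (0, 0), N = (1, 0), D = (0, 1).
1. G is the centroid of triangle NQD ⇒ G = (1/3, 1/3)
2. J lies on line GN with GJ:JN = 1:4 ⇒ J = (7/15, 4/15)
line JG meets QD at W = (0, 1/2)
G = J + t·(W−J) with t = 2/7, so JG:GW = 2/7:5/7

JG:GW = 2/5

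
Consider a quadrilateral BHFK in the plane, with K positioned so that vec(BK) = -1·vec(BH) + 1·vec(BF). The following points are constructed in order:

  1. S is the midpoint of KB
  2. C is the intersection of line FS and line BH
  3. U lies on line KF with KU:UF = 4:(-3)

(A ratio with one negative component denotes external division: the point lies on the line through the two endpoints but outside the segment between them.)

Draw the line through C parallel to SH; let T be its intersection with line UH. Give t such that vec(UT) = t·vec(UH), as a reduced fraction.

t = 7/5

Choose coordinates B = (0, 0), H = (1, 0), F = (0, 1), K = (-1, 1).
1. S is the midpoint of KB ⇒ S = (-1/2, 1/2)
2. C is the intersection of line FS and line BH ⇒ C = (-1, 0)
3. U lies on line KF with KU:UF = 4:(-3) ⇒ U = (3, 1)
through C parallel to SH: direction (3/2, -1/2); meets UH at T = (1/5, -2/5)
T = U + t·(H−U) with t = 7/5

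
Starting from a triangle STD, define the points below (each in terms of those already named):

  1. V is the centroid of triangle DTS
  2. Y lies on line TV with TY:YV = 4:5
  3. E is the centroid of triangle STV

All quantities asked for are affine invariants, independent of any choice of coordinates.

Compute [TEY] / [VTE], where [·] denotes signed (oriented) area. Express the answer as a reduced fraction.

Choose coordinates S = (0, 0), T = (1, 0), D = (0, 1).
1. V is the centroid of triangle DTS ⇒ V = (1/3, 1/3)
2. Y lies on line TV with TY:YV = 4:5 ⇒ Y = (19/27, 4/27)
3. E is the centroid of triangle STV ⇒ E = (4/9, 1/9)
2·[TEY] = -4/81, 2·[VTE] = -1/9
[TEY]:[VTE] = -4/81:-1/9 = 4/9

[TEY]:[VTE] = 4/9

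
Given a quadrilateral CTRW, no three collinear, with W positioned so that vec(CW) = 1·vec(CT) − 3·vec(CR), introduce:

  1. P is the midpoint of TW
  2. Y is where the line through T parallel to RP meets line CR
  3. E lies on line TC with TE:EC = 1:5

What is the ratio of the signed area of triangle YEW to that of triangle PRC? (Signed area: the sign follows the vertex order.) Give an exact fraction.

Work in coordinates with C = (0, 0), T = (1, 0), R = (0, 1), W = (1, -3).
1. P is the midpoint of TW ⇒ P = (1, -3/2)
2. Y is where the line through T parallel to RP meets line CR ⇒ Y = (0, 5/2)
3. E lies on line TC with TE:EC = 1:5 ⇒ E = (5/6, 0)
2·[YEW] = -25/12, 2·[PRC] = 1
[YEW]:[PRC] = -25/12:1 = -25/12

[YEW]:[PRC] = -25/12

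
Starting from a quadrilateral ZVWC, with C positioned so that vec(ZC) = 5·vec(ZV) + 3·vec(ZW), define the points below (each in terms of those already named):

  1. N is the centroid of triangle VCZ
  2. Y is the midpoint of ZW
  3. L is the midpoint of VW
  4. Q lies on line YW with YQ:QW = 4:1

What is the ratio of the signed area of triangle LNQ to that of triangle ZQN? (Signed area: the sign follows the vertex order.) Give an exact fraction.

[LNQ]:[ZQN] = -17/36

Assign Z = (0, 0), V = (1, 0), W = (0, 1), C = (5, 3) — the answer is frame-independent, so this choice is without loss of generality.
1. N is the centroid of triangle VCZ ⇒ N = (2, 1)
2. Y is the midpoint of ZW ⇒ Y = (0, 1/2)
3. L is the midpoint of VW ⇒ L = (1/2, 1/2)
4. Q lies on line YW with YQ:QW = 4:1 ⇒ Q = (0, 9/10)
2·[LNQ] = 17/20, 2·[ZQN] = -9/5
[LNQ]:[ZQN] = 17/20:-9/5 = -17/36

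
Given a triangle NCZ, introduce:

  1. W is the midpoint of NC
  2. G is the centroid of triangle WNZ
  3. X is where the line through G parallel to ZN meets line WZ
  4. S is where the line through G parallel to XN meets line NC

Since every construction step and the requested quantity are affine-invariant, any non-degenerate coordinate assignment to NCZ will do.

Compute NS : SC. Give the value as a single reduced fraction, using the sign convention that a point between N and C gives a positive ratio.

NS:SC = 1/11

Assign N = (0, 0), C = (1, 0), Z = (0, 1) — the answer is frame-independent, so this choice is without loss of generality.
1. W is the midpoint of NC ⇒ W = (1/2, 0)
2. G is the centroid of triangle WNZ ⇒ G = (1/6, 1/3)
3. X is where the line through G parallel to ZN meets line WZ ⇒ X = (1/6, 2/3)
4. S is where the line through G parallel to XN meets line NC ⇒ S = (1/12, 0)
S = N + t·(C−N) with t = 1/12, so NS:SC = t:(1−t) = 1/12:11/12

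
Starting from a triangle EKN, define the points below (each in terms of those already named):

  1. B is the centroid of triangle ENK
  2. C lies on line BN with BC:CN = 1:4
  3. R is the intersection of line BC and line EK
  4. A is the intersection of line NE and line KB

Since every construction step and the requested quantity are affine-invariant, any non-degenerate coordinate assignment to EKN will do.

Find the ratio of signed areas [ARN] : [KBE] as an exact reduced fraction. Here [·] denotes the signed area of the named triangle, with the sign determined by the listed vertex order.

Work in coordinates with E = (0, 0), K = (1, 0), N = (0, 1).
1. B is the centroid of triangle ENK ⇒ B = (1/3, 1/3)
2. C lies on line BN with BC:CN = 1:4 ⇒ C = (4/15, 7/15)
3. R is the intersection of line BC and line EK ⇒ R = (1/2, 0)
4. A is the intersection of line NE and line KB ⇒ A = (0, 1/2)
2·[ARN] = 1/4, 2·[KBE] = 1/3
[ARN]:[KBE] = 1/4:1/3 = 3/4

[ARN]:[KBE] = 3/4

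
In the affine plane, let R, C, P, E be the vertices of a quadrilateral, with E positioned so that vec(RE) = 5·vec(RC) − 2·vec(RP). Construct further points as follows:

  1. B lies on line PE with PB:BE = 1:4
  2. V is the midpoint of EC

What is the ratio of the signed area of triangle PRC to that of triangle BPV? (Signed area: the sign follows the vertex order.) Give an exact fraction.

Assign R = (0, 0), C = (1, 0), P = (0, 1), E = (5, -2) — the answer is frame-independent, so this choice is without loss of generality.
1. B lies on line PE with PB:BE = 1:4 ⇒ B = (1, 2/5)
2. V is the midpoint of EC ⇒ V = (3, -1)
2·[PRC] = 1, 2·[BPV] = 1/5
[PRC]:[BPV] = 1:1/5 = 5

[PRC]:[BPV] = 5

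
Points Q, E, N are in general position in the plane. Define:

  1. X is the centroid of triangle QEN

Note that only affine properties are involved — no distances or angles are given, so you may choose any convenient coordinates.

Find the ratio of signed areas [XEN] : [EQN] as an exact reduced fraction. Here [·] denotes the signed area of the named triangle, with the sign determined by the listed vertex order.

Set Q = (0, 0), E = (1, 0), N = (0, 1); any affine frame gives the same invariant.
1. X is the centroid of triangle QEN ⇒ X = (1/3, 1/3)
2·[XEN] = 1/3, 2·[EQN] = -1
[XEN]:[EQN] = 1/3:-1 = -1/3

[XEN]:[EQN] = -1/3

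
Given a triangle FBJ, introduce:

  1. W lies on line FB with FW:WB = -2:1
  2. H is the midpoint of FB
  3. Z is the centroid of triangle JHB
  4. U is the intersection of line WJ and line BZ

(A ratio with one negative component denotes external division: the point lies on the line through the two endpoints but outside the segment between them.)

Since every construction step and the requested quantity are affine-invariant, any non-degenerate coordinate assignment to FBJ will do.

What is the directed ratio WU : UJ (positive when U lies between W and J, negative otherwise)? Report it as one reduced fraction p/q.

WU:UJ = -2

Set F = (0, 0), B = (1, 0), J = (0, 1); any affine frame gives the same invariant.
1. W lies on line FB with FW:WB = -2:1 ⇒ W = (2, 0)
2. H is the midpoint of FB ⇒ H = (1/2, 0)
3. Z is the centroid of triangle JHB ⇒ Z = (1/2, 1/3)
4. U is the intersection of line WJ and line BZ ⇒ U = (-2, 2)
U = W + t·(J−W) with t = 2, so WU:UJ = t:(1−t) = 2:-1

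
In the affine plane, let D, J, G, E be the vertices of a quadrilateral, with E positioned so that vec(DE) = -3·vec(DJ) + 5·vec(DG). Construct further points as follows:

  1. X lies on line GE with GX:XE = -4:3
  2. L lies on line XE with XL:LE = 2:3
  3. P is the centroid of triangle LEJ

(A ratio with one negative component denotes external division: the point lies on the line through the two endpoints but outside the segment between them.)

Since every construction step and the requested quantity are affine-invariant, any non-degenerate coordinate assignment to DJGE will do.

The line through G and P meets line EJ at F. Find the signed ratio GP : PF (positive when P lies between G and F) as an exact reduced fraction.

GP:PF = -8/3

Work in coordinates with D = (0, 0), J = (1, 0), G = (0, 1), E = (-3, 5).
1. X lies on line GE with GX:XE = -4:3 ⇒ X = (-12, 17)
2. L lies on line XE with XL:LE = 2:3 ⇒ L = (-42/5, 61/5)
3. P is the centroid of triangle LEJ ⇒ P = (-52/15, 86/15)
line GP meets EJ at F = (-13/6, 95/24)
P = G + t·(F−G) with t = 8/5, so GP:PF = 8/5:-3/5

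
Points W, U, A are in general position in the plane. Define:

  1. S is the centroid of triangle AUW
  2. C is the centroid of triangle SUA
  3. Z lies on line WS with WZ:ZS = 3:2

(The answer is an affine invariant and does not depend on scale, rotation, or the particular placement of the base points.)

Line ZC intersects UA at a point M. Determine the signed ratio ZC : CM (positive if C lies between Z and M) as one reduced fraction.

Work in coordinates with W = (0, 0), U = (1, 0), A = (0, 1).
1. S is the centroid of triangle AUW ⇒ S = (1/3, 1/3)
2. C is the centroid of triangle SUA ⇒ C = (4/9, 4/9)
3. Z lies on line WS with WZ:ZS = 3:2 ⇒ Z = (1/5, 1/5)
line ZC meets UA at M = (1/2, 1/2)
C = Z + t·(M−Z) with t = 22/27, so ZC:CM = 22/27:5/27

ZC:CM = 22/5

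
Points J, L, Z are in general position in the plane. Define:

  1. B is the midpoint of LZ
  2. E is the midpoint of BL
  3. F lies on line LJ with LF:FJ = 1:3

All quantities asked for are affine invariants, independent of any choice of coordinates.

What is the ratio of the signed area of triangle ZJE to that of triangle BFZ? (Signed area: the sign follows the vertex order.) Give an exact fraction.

Set J = (0, 0), L = (1, 0), Z = (0, 1); any affine frame gives the same invariant.
1. B is the midpoint of LZ ⇒ B = (1/2, 1/2)
2. E is the midpoint of BL ⇒ E = (3/4, 1/4)
3. F lies on line LJ with LF:FJ = 1:3 ⇒ F = (3/4, 0)
2·[ZJE] = 3/4, 2·[BFZ] = -1/8
[ZJE]:[BFZ] = 3/4:-1/8 = -6

[ZJE]:[BFZ] = -6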